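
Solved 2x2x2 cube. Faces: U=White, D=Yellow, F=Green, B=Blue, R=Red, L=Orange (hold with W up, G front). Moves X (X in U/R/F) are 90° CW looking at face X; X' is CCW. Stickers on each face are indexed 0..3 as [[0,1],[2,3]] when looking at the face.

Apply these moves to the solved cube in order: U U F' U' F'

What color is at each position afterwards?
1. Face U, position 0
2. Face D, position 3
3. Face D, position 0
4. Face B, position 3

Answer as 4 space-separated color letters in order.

Answer: W Y G B

Derivation:
After move 1 (U): U=WWWW F=RRGG R=BBRR B=OOBB L=GGOO
After move 2 (U): U=WWWW F=BBGG R=OORR B=GGBB L=RROO
After move 3 (F'): F=BGBG U=WWOR R=YOYR D=ROYY L=RWOW
After move 4 (U'): U=WRWO F=RWBG R=BGYR B=YOBB L=GGOW
After move 5 (F'): F=WGRB U=WRBY R=OGRR D=GWYY L=GOOW
Query 1: U[0] = W
Query 2: D[3] = Y
Query 3: D[0] = G
Query 4: B[3] = B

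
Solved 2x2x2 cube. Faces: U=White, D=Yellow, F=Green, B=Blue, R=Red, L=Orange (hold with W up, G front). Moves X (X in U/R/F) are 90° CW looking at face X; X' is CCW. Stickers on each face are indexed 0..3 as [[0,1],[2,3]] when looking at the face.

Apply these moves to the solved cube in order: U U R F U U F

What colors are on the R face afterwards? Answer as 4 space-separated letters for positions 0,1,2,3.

After move 1 (U): U=WWWW F=RRGG R=BBRR B=OOBB L=GGOO
After move 2 (U): U=WWWW F=BBGG R=OORR B=GGBB L=RROO
After move 3 (R): R=RORO U=WBWG F=BYGY D=YBYG B=WGWB
After move 4 (F): F=GBYY U=WBOR R=WOGO D=RRYG L=RYOB
After move 5 (U): U=OWRB F=WOYY R=WGGO B=RYWB L=GBOB
After move 6 (U): U=ROBW F=WGYY R=RYGO B=GBWB L=WOOB
After move 7 (F): F=YWYG U=ROBO R=BYWO D=GRYG L=WROR
Query: R face = BYWO

Answer: B Y W O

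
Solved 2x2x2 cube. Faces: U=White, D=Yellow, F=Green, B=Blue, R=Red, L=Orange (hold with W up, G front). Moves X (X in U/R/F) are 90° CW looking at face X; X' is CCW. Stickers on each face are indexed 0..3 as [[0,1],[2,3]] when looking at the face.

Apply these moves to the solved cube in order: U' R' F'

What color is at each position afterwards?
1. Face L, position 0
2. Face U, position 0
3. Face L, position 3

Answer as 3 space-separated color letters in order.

After move 1 (U'): U=WWWW F=OOGG R=GGRR B=RRBB L=BBOO
After move 2 (R'): R=GRGR U=WBWR F=OWGW D=YOYG B=YRYB
After move 3 (F'): F=WWOG U=WBGG R=ORYR D=BOYG L=BROW
Query 1: L[0] = B
Query 2: U[0] = W
Query 3: L[3] = W

Answer: B W W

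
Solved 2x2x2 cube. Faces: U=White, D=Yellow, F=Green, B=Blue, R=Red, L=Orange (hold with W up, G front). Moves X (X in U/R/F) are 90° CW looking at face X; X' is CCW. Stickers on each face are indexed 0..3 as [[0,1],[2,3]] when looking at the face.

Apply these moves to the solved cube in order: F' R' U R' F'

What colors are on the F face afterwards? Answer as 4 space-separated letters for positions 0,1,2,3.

After move 1 (F'): F=GGGG U=WWRR R=YRYR D=OOYY L=OWOW
After move 2 (R'): R=RRYY U=WBRB F=GWGR D=OGYG B=YBOB
After move 3 (U): U=RWBB F=RRGR R=YBYY B=OWOB L=GWOW
After move 4 (R'): R=BYYY U=ROBO F=RWGB D=ORYR B=GWGB
After move 5 (F'): F=WBRG U=ROBY R=RYOY D=WWYR L=GOOB
Query: F face = WBRG

Answer: W B R G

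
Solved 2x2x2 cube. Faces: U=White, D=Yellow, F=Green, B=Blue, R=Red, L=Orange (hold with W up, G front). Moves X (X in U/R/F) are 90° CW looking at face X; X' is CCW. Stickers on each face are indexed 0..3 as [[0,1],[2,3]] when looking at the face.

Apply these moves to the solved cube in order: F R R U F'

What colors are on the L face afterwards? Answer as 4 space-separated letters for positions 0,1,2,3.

After move 1 (F): F=GGGG U=WWOO R=WRWR D=RRYY L=OYOY
After move 2 (R): R=WWRR U=WGOG F=GRGY D=RBYB B=OBWB
After move 3 (R): R=RWRW U=WROY F=GBGB D=RWYO B=GBGB
After move 4 (U): U=OWYR F=RWGB R=GBRW B=OYGB L=GBOY
After move 5 (F'): F=WBRG U=OWGR R=WBRW D=BYYO L=GROY
Query: L face = GROY

Answer: G R O Y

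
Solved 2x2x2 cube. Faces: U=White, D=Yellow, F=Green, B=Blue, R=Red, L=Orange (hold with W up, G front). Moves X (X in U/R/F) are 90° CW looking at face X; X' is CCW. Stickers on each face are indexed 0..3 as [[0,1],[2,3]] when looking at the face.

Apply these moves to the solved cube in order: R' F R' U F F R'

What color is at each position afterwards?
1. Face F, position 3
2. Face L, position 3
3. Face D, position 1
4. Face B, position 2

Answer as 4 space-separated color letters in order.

After move 1 (R'): R=RRRR U=WBWB F=GWGW D=YGYG B=YBYB
After move 2 (F): F=GGWW U=WBOO R=WRBR D=RRYG L=OYOG
After move 3 (R'): R=RRWB U=WYOY F=GBWO D=RGYW B=GBRB
After move 4 (U): U=OWYY F=RRWO R=GBWB B=OYRB L=GBOG
After move 5 (F): F=WROR U=OWGB R=YBYB D=WGYW L=GROG
After move 6 (F): F=OWRR U=OWGR R=GBBB D=YYYW L=GWOG
After move 7 (R'): R=BBGB U=ORGO F=OWRR D=YWYR B=WYYB
Query 1: F[3] = R
Query 2: L[3] = G
Query 3: D[1] = W
Query 4: B[2] = Y

Answer: R G W Y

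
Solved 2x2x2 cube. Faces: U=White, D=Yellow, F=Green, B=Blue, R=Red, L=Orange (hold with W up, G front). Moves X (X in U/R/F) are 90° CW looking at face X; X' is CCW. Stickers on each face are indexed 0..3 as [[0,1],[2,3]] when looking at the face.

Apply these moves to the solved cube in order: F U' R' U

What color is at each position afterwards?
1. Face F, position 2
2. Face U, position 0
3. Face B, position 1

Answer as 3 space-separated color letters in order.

After move 1 (F): F=GGGG U=WWOO R=WRWR D=RRYY L=OYOY
After move 2 (U'): U=WOWO F=OYGG R=GGWR B=WRBB L=BBOY
After move 3 (R'): R=GRGW U=WBWW F=OOGO D=RYYG B=YRRB
After move 4 (U): U=WWWB F=GRGO R=YRGW B=BBRB L=OOOY
Query 1: F[2] = G
Query 2: U[0] = W
Query 3: B[1] = B

Answer: G W B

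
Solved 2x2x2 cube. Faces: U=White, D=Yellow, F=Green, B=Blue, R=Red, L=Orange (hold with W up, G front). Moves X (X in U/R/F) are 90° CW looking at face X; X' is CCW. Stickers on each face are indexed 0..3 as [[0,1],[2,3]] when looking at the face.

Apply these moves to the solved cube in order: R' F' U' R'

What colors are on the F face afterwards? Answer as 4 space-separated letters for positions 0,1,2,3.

After move 1 (R'): R=RRRR U=WBWB F=GWGW D=YGYG B=YBYB
After move 2 (F'): F=WWGG U=WBRR R=GRYR D=OOYG L=OBOW
After move 3 (U'): U=BRWR F=OBGG R=WWYR B=GRYB L=YBOW
After move 4 (R'): R=WRWY U=BYWG F=ORGR D=OBYG B=GROB
Query: F face = ORGR

Answer: O R G R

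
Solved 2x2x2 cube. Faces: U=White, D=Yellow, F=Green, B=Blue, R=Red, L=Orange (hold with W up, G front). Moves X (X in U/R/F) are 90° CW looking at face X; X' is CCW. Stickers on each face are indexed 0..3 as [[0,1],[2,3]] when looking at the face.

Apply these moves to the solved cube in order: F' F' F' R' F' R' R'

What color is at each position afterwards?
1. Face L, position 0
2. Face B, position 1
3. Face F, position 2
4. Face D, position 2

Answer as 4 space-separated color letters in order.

Answer: O B G Y

Derivation:
After move 1 (F'): F=GGGG U=WWRR R=YRYR D=OOYY L=OWOW
After move 2 (F'): F=GGGG U=WWYY R=OROR D=WWYY L=OROR
After move 3 (F'): F=GGGG U=WWOO R=WRWR D=RRYY L=OYOY
After move 4 (R'): R=RRWW U=WBOB F=GWGO D=RGYG B=YBRB
After move 5 (F'): F=WOGG U=WBRW R=GRRW D=YYYG L=OBOO
After move 6 (R'): R=RWGR U=WRRY F=WBGW D=YOYG B=GBYB
After move 7 (R'): R=WRRG U=WYRG F=WRGY D=YBYW B=GBOB
Query 1: L[0] = O
Query 2: B[1] = B
Query 3: F[2] = G
Query 4: D[2] = Y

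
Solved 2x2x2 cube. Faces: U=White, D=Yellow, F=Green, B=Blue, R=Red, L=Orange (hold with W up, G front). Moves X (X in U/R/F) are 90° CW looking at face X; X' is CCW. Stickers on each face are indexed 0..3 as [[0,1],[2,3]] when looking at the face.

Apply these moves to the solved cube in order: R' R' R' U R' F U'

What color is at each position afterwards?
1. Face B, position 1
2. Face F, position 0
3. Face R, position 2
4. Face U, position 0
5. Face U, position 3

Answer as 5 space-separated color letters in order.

After move 1 (R'): R=RRRR U=WBWB F=GWGW D=YGYG B=YBYB
After move 2 (R'): R=RRRR U=WYWY F=GBGB D=YWYW B=GBGB
After move 3 (R'): R=RRRR U=WGWG F=GYGY D=YBYB B=WBWB
After move 4 (U): U=WWGG F=RRGY R=WBRR B=OOWB L=GYOO
After move 5 (R'): R=BRWR U=WWGO F=RWGG D=YRYY B=BOBB
After move 6 (F): F=GRGW U=WWOY R=GROR D=WBYY L=GYOR
After move 7 (U'): U=WYWO F=GYGW R=GROR B=GRBB L=BOOR
Query 1: B[1] = R
Query 2: F[0] = G
Query 3: R[2] = O
Query 4: U[0] = W
Query 5: U[3] = O

Answer: R G O W O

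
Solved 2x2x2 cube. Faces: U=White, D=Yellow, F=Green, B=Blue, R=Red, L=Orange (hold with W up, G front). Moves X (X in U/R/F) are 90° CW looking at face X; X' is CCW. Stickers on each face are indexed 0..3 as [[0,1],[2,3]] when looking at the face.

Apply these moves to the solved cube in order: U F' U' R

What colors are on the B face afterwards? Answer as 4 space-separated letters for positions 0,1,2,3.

Answer: B B R B

Derivation:
After move 1 (U): U=WWWW F=RRGG R=BBRR B=OOBB L=GGOO
After move 2 (F'): F=RGRG U=WWBR R=YBYR D=GOYY L=GWOW
After move 3 (U'): U=WRWB F=GWRG R=RGYR B=YBBB L=OOOW
After move 4 (R): R=YRRG U=WWWG F=GORY D=GBYY B=BBRB
Query: B face = BBRB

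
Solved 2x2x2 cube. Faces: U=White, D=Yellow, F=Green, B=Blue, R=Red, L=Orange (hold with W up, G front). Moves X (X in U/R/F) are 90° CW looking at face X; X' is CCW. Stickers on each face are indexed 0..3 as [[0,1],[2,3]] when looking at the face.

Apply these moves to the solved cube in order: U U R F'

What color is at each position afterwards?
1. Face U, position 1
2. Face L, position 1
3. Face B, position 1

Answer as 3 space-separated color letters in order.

Answer: B G G

Derivation:
After move 1 (U): U=WWWW F=RRGG R=BBRR B=OOBB L=GGOO
After move 2 (U): U=WWWW F=BBGG R=OORR B=GGBB L=RROO
After move 3 (R): R=RORO U=WBWG F=BYGY D=YBYG B=WGWB
After move 4 (F'): F=YYBG U=WBRR R=BOYO D=ROYG L=RGOW
Query 1: U[1] = B
Query 2: L[1] = G
Query 3: B[1] = G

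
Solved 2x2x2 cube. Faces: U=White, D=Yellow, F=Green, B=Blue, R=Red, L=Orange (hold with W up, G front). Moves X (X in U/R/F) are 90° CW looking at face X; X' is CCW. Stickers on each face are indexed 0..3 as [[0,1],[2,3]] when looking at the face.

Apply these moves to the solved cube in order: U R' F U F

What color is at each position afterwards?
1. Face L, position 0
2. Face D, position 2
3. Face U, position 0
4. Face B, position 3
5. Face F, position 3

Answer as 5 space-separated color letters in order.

After move 1 (U): U=WWWW F=RRGG R=BBRR B=OOBB L=GGOO
After move 2 (R'): R=BRBR U=WBWO F=RWGW D=YRYG B=YOYB
After move 3 (F): F=GRWW U=WBOG R=WROR D=BBYG L=GYOR
After move 4 (U): U=OWGB F=WRWW R=YOOR B=GYYB L=GROR
After move 5 (F): F=WWWR U=OWRR R=GOBR D=OYYG L=GBOB
Query 1: L[0] = G
Query 2: D[2] = Y
Query 3: U[0] = O
Query 4: B[3] = B
Query 5: F[3] = R

Answer: G Y O B R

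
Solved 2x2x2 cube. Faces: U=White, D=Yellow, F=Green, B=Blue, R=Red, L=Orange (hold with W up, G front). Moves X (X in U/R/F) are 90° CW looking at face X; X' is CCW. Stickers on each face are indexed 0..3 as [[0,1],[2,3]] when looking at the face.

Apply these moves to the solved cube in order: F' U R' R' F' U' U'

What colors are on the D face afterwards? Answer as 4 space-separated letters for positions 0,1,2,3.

Answer: G W Y W

Derivation:
After move 1 (F'): F=GGGG U=WWRR R=YRYR D=OOYY L=OWOW
After move 2 (U): U=RWRW F=YRGG R=BBYR B=OWBB L=GGOW
After move 3 (R'): R=BRBY U=RBRO F=YWGW D=ORYG B=YWOB
After move 4 (R'): R=RYBB U=RORY F=YBGO D=OWYW B=GWRB
After move 5 (F'): F=BOYG U=RORB R=WYOB D=GWYW L=GYOR
After move 6 (U'): U=OBRR F=GYYG R=BOOB B=WYRB L=GWOR
After move 7 (U'): U=BROR F=GWYG R=GYOB B=BORB L=WYOR
Query: D face = GWYW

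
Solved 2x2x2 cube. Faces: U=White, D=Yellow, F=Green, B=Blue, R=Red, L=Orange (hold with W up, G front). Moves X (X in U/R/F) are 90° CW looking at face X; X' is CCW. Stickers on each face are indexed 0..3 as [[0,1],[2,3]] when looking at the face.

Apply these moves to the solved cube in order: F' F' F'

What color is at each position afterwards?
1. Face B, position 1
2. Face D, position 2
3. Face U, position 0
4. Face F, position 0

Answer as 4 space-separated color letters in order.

After move 1 (F'): F=GGGG U=WWRR R=YRYR D=OOYY L=OWOW
After move 2 (F'): F=GGGG U=WWYY R=OROR D=WWYY L=OROR
After move 3 (F'): F=GGGG U=WWOO R=WRWR D=RRYY L=OYOY
Query 1: B[1] = B
Query 2: D[2] = Y
Query 3: U[0] = W
Query 4: F[0] = G

Answer: B Y W G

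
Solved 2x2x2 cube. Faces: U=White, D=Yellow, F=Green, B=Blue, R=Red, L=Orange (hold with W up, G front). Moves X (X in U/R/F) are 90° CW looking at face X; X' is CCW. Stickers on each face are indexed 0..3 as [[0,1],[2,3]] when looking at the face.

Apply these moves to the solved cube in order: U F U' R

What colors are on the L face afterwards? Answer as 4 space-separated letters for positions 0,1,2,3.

Answer: O O O Y

Derivation:
After move 1 (U): U=WWWW F=RRGG R=BBRR B=OOBB L=GGOO
After move 2 (F): F=GRGR U=WWOG R=WBWR D=RBYY L=GYOY
After move 3 (U'): U=WGWO F=GYGR R=GRWR B=WBBB L=OOOY
After move 4 (R): R=WGRR U=WYWR F=GBGY D=RBYW B=OBGB
Query: L face = OOOY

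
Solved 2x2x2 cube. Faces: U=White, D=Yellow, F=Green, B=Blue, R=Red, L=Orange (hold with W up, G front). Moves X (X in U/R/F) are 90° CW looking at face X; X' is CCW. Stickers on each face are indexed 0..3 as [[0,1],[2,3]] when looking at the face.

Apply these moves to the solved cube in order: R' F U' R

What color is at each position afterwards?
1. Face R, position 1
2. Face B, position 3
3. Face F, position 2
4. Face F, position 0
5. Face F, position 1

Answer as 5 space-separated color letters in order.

After move 1 (R'): R=RRRR U=WBWB F=GWGW D=YGYG B=YBYB
After move 2 (F): F=GGWW U=WBOO R=WRBR D=RRYG L=OYOG
After move 3 (U'): U=BOWO F=OYWW R=GGBR B=WRYB L=YBOG
After move 4 (R): R=BGRG U=BYWW F=ORWG D=RYYW B=OROB
Query 1: R[1] = G
Query 2: B[3] = B
Query 3: F[2] = W
Query 4: F[0] = O
Query 5: F[1] = R

Answer: G B W O R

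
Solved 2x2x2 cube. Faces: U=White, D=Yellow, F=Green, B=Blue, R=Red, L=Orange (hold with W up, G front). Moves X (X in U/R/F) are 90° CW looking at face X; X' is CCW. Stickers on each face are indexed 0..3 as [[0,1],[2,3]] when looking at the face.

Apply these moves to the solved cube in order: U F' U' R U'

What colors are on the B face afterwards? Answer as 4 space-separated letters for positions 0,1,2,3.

Answer: Y R R B

Derivation:
After move 1 (U): U=WWWW F=RRGG R=BBRR B=OOBB L=GGOO
After move 2 (F'): F=RGRG U=WWBR R=YBYR D=GOYY L=GWOW
After move 3 (U'): U=WRWB F=GWRG R=RGYR B=YBBB L=OOOW
After move 4 (R): R=YRRG U=WWWG F=GORY D=GBYY B=BBRB
After move 5 (U'): U=WGWW F=OORY R=GORG B=YRRB L=BBOW
Query: B face = YRRB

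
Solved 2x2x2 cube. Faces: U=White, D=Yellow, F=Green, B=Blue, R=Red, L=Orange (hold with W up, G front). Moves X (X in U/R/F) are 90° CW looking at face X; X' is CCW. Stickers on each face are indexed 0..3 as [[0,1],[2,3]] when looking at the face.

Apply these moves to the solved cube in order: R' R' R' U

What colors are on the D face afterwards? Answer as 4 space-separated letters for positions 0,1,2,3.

Answer: Y B Y B

Derivation:
After move 1 (R'): R=RRRR U=WBWB F=GWGW D=YGYG B=YBYB
After move 2 (R'): R=RRRR U=WYWY F=GBGB D=YWYW B=GBGB
After move 3 (R'): R=RRRR U=WGWG F=GYGY D=YBYB B=WBWB
After move 4 (U): U=WWGG F=RRGY R=WBRR B=OOWB L=GYOO
Query: D face = YBYB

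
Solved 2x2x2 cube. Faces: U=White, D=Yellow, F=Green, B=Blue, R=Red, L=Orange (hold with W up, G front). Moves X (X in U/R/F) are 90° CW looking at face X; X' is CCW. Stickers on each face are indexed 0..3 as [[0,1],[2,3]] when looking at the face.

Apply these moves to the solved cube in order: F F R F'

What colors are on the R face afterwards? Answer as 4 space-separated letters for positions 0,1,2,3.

After move 1 (F): F=GGGG U=WWOO R=WRWR D=RRYY L=OYOY
After move 2 (F): F=GGGG U=WWYY R=OROR D=WWYY L=OROR
After move 3 (R): R=OORR U=WGYG F=GWGY D=WBYB B=YBWB
After move 4 (F'): F=WYGG U=WGOR R=BOWR D=RRYB L=OGOY
Query: R face = BOWR

Answer: B O W R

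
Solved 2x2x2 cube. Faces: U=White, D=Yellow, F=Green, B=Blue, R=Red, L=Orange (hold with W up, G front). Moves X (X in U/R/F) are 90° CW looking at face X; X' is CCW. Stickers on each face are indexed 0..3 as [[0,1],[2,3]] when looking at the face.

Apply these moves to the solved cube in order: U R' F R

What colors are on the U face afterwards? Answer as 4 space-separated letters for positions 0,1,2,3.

Answer: W R O W

Derivation:
After move 1 (U): U=WWWW F=RRGG R=BBRR B=OOBB L=GGOO
After move 2 (R'): R=BRBR U=WBWO F=RWGW D=YRYG B=YOYB
After move 3 (F): F=GRWW U=WBOG R=WROR D=BBYG L=GYOR
After move 4 (R): R=OWRR U=WROW F=GBWG D=BYYY B=GOBB
Query: U face = WROW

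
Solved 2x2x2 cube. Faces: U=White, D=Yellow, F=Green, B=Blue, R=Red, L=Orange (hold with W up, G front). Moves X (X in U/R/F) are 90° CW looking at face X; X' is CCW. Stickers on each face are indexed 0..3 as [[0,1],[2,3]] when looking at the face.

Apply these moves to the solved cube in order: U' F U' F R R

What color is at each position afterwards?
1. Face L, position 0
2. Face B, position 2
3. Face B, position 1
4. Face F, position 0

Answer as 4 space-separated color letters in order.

After move 1 (U'): U=WWWW F=OOGG R=GGRR B=RRBB L=BBOO
After move 2 (F): F=GOGO U=WWOB R=WGWR D=RGYY L=BYOY
After move 3 (U'): U=WBWO F=BYGO R=GOWR B=WGBB L=RROY
After move 4 (F): F=GBOY U=WBYR R=WOOR D=WGYY L=RROG
After move 5 (R): R=OWRO U=WBYY F=GGOY D=WBYW B=RGBB
After move 6 (R): R=ROOW U=WGYY F=GBOW D=WBYR B=YGBB
Query 1: L[0] = R
Query 2: B[2] = B
Query 3: B[1] = G
Query 4: F[0] = G

Answer: R B G G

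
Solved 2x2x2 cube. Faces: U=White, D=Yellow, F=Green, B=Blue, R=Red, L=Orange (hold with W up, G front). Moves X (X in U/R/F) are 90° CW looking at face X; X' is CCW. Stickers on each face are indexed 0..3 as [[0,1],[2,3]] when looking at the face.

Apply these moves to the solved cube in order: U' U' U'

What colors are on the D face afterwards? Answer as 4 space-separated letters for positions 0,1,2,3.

Answer: Y Y Y Y

Derivation:
After move 1 (U'): U=WWWW F=OOGG R=GGRR B=RRBB L=BBOO
After move 2 (U'): U=WWWW F=BBGG R=OORR B=GGBB L=RROO
After move 3 (U'): U=WWWW F=RRGG R=BBRR B=OOBB L=GGOO
Query: D face = YYYY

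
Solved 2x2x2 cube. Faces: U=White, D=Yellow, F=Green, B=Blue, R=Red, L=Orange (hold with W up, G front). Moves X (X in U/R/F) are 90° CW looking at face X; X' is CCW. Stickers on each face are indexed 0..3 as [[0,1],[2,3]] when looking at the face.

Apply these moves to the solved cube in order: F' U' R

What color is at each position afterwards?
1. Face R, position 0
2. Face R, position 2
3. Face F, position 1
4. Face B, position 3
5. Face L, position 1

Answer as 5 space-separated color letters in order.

After move 1 (F'): F=GGGG U=WWRR R=YRYR D=OOYY L=OWOW
After move 2 (U'): U=WRWR F=OWGG R=GGYR B=YRBB L=BBOW
After move 3 (R): R=YGRG U=WWWG F=OOGY D=OBYY B=RRRB
Query 1: R[0] = Y
Query 2: R[2] = R
Query 3: F[1] = O
Query 4: B[3] = B
Query 5: L[1] = B

Answer: Y R O B B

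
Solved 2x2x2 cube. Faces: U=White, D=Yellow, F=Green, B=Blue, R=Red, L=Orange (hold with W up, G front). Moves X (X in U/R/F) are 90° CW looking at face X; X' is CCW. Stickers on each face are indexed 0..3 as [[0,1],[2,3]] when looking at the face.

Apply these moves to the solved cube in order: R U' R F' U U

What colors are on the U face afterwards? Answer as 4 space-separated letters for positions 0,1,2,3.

Answer: R R O G

Derivation:
After move 1 (R): R=RRRR U=WGWG F=GYGY D=YBYB B=WBWB
After move 2 (U'): U=GGWW F=OOGY R=GYRR B=RRWB L=WBOO
After move 3 (R): R=RGRY U=GOWY F=OBGB D=YWYR B=WRGB
After move 4 (F'): F=BBOG U=GORR R=WGYY D=BOYR L=WYOW
After move 5 (U): U=RGRO F=WGOG R=WRYY B=WYGB L=BBOW
After move 6 (U): U=RROG F=WROG R=WYYY B=BBGB L=WGOW
Query: U face = RROG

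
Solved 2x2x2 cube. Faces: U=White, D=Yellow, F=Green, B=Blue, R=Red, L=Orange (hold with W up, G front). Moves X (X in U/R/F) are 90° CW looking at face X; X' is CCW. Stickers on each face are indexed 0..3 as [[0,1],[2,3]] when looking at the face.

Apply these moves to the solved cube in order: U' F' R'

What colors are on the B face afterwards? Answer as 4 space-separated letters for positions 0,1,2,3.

Answer: Y R O B

Derivation:
After move 1 (U'): U=WWWW F=OOGG R=GGRR B=RRBB L=BBOO
After move 2 (F'): F=OGOG U=WWGR R=YGYR D=BOYY L=BWOW
After move 3 (R'): R=GRYY U=WBGR F=OWOR D=BGYG B=YROB
Query: B face = YROB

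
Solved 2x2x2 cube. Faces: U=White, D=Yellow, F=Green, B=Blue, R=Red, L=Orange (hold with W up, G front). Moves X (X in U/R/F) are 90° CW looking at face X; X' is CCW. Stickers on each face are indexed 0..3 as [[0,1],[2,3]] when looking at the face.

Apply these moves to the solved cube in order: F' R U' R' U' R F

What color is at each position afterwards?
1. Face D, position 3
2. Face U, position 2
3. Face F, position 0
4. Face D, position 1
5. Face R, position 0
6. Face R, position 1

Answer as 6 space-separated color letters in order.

After move 1 (F'): F=GGGG U=WWRR R=YRYR D=OOYY L=OWOW
After move 2 (R): R=YYRR U=WGRG F=GOGY D=OBYB B=RBWB
After move 3 (U'): U=GGWR F=OWGY R=GORR B=YYWB L=RBOW
After move 4 (R'): R=ORGR U=GWWY F=OGGR D=OWYY B=BYBB
After move 5 (U'): U=WYGW F=RBGR R=OGGR B=ORBB L=BYOW
After move 6 (R): R=GORG U=WBGR F=RWGY D=OBYO B=WRYB
After move 7 (F): F=GRYW U=WBWY R=GORG D=RGYO L=BOOB
Query 1: D[3] = O
Query 2: U[2] = W
Query 3: F[0] = G
Query 4: D[1] = G
Query 5: R[0] = G
Query 6: R[1] = O

Answer: O W G G G O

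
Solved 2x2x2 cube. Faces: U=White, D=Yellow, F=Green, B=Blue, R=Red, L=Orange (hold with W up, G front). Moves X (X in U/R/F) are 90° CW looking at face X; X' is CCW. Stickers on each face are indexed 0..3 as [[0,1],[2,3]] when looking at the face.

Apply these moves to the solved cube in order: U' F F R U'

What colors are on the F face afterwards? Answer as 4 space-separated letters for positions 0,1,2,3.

Answer: B R O Y

Derivation:
After move 1 (U'): U=WWWW F=OOGG R=GGRR B=RRBB L=BBOO
After move 2 (F): F=GOGO U=WWOB R=WGWR D=RGYY L=BYOY
After move 3 (F): F=GGOO U=WWYY R=OGBR D=WWYY L=BROG
After move 4 (R): R=BORG U=WGYO F=GWOY D=WBYR B=YRWB
After move 5 (U'): U=GOWY F=BROY R=GWRG B=BOWB L=YROG
Query: F face = BROY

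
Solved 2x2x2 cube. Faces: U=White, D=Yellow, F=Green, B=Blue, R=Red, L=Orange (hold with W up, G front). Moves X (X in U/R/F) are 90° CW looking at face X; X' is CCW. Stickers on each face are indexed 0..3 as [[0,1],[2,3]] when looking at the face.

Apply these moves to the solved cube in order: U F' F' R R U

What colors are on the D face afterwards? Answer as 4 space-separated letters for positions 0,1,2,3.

Answer: W W Y Y

Derivation:
After move 1 (U): U=WWWW F=RRGG R=BBRR B=OOBB L=GGOO
After move 2 (F'): F=RGRG U=WWBR R=YBYR D=GOYY L=GWOW
After move 3 (F'): F=GGRR U=WWYY R=OBGR D=WWYY L=GROB
After move 4 (R): R=GORB U=WGYR F=GWRY D=WBYO B=YOWB
After move 5 (R): R=RGBO U=WWYY F=GBRO D=WWYY B=ROGB
After move 6 (U): U=YWYW F=RGRO R=ROBO B=GRGB L=GBOB
Query: D face = WWYY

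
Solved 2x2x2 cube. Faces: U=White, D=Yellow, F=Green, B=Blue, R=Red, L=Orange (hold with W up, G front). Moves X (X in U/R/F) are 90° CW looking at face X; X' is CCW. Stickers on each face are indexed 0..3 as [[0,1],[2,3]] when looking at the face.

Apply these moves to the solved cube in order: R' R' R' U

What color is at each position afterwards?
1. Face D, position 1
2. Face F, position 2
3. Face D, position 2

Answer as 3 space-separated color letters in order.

Answer: B G Y

Derivation:
After move 1 (R'): R=RRRR U=WBWB F=GWGW D=YGYG B=YBYB
After move 2 (R'): R=RRRR U=WYWY F=GBGB D=YWYW B=GBGB
After move 3 (R'): R=RRRR U=WGWG F=GYGY D=YBYB B=WBWB
After move 4 (U): U=WWGG F=RRGY R=WBRR B=OOWB L=GYOO
Query 1: D[1] = B
Query 2: F[2] = G
Query 3: D[2] = Y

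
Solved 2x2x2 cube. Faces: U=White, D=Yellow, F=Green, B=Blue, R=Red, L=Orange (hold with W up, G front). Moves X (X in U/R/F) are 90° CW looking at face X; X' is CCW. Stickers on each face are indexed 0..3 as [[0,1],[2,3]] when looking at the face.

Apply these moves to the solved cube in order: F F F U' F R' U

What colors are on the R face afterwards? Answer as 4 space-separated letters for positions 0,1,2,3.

After move 1 (F): F=GGGG U=WWOO R=WRWR D=RRYY L=OYOY
After move 2 (F): F=GGGG U=WWYY R=OROR D=WWYY L=OROR
After move 3 (F): F=GGGG U=WWRR R=YRYR D=OOYY L=OWOW
After move 4 (U'): U=WRWR F=OWGG R=GGYR B=YRBB L=BBOW
After move 5 (F): F=GOGW U=WRWB R=WGRR D=YGYY L=BOOO
After move 6 (R'): R=GRWR U=WBWY F=GRGB D=YOYW B=YRGB
After move 7 (U): U=WWYB F=GRGB R=YRWR B=BOGB L=GROO
Query: R face = YRWR

Answer: Y R W R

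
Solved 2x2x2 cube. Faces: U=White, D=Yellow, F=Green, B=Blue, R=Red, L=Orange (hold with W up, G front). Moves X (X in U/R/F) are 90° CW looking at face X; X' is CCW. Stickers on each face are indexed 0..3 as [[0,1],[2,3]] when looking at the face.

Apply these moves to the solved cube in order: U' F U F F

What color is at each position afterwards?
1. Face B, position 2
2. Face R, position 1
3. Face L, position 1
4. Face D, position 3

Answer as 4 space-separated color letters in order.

Answer: B R W Y

Derivation:
After move 1 (U'): U=WWWW F=OOGG R=GGRR B=RRBB L=BBOO
After move 2 (F): F=GOGO U=WWOB R=WGWR D=RGYY L=BYOY
After move 3 (U): U=OWBW F=WGGO R=RRWR B=BYBB L=GOOY
After move 4 (F): F=GWOG U=OWYO R=BRWR D=WRYY L=GROG
After move 5 (F): F=OGGW U=OWGR R=YROR D=WBYY L=GWOR
Query 1: B[2] = B
Query 2: R[1] = R
Query 3: L[1] = W
Query 4: D[3] = Y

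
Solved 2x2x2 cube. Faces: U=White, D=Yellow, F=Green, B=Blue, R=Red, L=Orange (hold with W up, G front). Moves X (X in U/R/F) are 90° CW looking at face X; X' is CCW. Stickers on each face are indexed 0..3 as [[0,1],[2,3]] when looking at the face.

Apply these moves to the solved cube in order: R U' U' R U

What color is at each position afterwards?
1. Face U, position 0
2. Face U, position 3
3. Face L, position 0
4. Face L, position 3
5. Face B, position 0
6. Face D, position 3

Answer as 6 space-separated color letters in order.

Answer: G B W O R G

Derivation:
After move 1 (R): R=RRRR U=WGWG F=GYGY D=YBYB B=WBWB
After move 2 (U'): U=GGWW F=OOGY R=GYRR B=RRWB L=WBOO
After move 3 (U'): U=GWGW F=WBGY R=OORR B=GYWB L=RROO
After move 4 (R): R=RORO U=GBGY F=WBGB D=YWYG B=WYWB
After move 5 (U): U=GGYB F=ROGB R=WYRO B=RRWB L=WBOO
Query 1: U[0] = G
Query 2: U[3] = B
Query 3: L[0] = W
Query 4: L[3] = O
Query 5: B[0] = R
Query 6: D[3] = G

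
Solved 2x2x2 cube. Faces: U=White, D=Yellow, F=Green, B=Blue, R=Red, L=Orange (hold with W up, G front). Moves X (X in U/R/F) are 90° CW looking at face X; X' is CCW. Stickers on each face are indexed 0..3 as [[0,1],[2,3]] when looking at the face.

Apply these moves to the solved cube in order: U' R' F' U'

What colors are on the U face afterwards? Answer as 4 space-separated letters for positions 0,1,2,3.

After move 1 (U'): U=WWWW F=OOGG R=GGRR B=RRBB L=BBOO
After move 2 (R'): R=GRGR U=WBWR F=OWGW D=YOYG B=YRYB
After move 3 (F'): F=WWOG U=WBGG R=ORYR D=BOYG L=BROW
After move 4 (U'): U=BGWG F=BROG R=WWYR B=ORYB L=YROW
Query: U face = BGWG

Answer: B G W G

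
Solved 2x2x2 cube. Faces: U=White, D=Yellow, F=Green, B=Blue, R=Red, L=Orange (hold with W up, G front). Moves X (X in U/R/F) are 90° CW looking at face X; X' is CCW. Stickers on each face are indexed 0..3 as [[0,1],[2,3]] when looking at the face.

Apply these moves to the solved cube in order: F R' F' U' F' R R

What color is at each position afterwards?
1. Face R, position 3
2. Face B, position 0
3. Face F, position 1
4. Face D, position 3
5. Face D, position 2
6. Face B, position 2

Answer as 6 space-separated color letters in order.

After move 1 (F): F=GGGG U=WWOO R=WRWR D=RRYY L=OYOY
After move 2 (R'): R=RRWW U=WBOB F=GWGO D=RGYG B=YBRB
After move 3 (F'): F=WOGG U=WBRW R=GRRW D=YYYG L=OBOO
After move 4 (U'): U=BWWR F=OBGG R=WORW B=GRRB L=YBOO
After move 5 (F'): F=BGOG U=BWWR R=YOYW D=BOYG L=YROW
After move 6 (R): R=YYWO U=BGWG F=BOOG D=BRYG B=RRWB
After move 7 (R): R=WYOY U=BOWG F=BROG D=BWYR B=GRGB
Query 1: R[3] = Y
Query 2: B[0] = G
Query 3: F[1] = R
Query 4: D[3] = R
Query 5: D[2] = Y
Query 6: B[2] = G

Answer: Y G R R Y G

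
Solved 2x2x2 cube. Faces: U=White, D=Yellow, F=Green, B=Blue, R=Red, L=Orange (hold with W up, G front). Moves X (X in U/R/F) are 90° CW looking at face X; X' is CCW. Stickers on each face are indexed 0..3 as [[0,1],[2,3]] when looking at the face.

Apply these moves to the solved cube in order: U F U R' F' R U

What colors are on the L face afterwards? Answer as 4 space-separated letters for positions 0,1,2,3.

Answer: W Y O G

Derivation:
After move 1 (U): U=WWWW F=RRGG R=BBRR B=OOBB L=GGOO
After move 2 (F): F=GRGR U=WWOG R=WBWR D=RBYY L=GYOY
After move 3 (U): U=OWGW F=WBGR R=OOWR B=GYBB L=GROY
After move 4 (R'): R=OROW U=OBGG F=WWGW D=RBYR B=YYBB
After move 5 (F'): F=WWWG U=OBOO R=BRRW D=RYYR L=GGOG
After move 6 (R): R=RBWR U=OWOG F=WYWR D=RBYY B=OYBB
After move 7 (U): U=OOGW F=RBWR R=OYWR B=GGBB L=WYOG
Query: L face = WYOG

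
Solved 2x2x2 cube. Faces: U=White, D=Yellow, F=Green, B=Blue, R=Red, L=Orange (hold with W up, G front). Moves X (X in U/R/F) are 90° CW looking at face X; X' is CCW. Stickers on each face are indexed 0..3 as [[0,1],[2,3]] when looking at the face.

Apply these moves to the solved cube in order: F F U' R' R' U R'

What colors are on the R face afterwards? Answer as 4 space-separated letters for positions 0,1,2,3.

Answer: R G G G

Derivation:
After move 1 (F): F=GGGG U=WWOO R=WRWR D=RRYY L=OYOY
After move 2 (F): F=GGGG U=WWYY R=OROR D=WWYY L=OROR
After move 3 (U'): U=WYWY F=ORGG R=GGOR B=ORBB L=BBOR
After move 4 (R'): R=GRGO U=WBWO F=OYGY D=WRYG B=YRWB
After move 5 (R'): R=ROGG U=WWWY F=OBGO D=WYYY B=GRRB
After move 6 (U): U=WWYW F=ROGO R=GRGG B=BBRB L=OBOR
After move 7 (R'): R=RGGG U=WRYB F=RWGW D=WOYO B=YBYB
Query: R face = RGGG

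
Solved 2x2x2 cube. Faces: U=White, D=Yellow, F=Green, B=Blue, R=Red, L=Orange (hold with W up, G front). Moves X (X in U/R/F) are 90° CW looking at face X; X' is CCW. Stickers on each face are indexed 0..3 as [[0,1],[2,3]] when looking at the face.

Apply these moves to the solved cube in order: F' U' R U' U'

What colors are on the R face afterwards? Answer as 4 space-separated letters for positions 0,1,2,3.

After move 1 (F'): F=GGGG U=WWRR R=YRYR D=OOYY L=OWOW
After move 2 (U'): U=WRWR F=OWGG R=GGYR B=YRBB L=BBOW
After move 3 (R): R=YGRG U=WWWG F=OOGY D=OBYY B=RRRB
After move 4 (U'): U=WGWW F=BBGY R=OORG B=YGRB L=RROW
After move 5 (U'): U=GWWW F=RRGY R=BBRG B=OORB L=YGOW
Query: R face = BBRG

Answer: B B R G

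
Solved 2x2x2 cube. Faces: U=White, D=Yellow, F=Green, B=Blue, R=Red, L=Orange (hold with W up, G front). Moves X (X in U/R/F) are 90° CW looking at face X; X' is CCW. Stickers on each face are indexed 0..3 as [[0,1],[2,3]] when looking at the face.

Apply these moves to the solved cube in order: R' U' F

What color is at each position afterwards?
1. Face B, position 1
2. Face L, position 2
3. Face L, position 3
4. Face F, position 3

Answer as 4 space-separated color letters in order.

After move 1 (R'): R=RRRR U=WBWB F=GWGW D=YGYG B=YBYB
After move 2 (U'): U=BBWW F=OOGW R=GWRR B=RRYB L=YBOO
After move 3 (F): F=GOWO U=BBOB R=WWWR D=RGYG L=YYOG
Query 1: B[1] = R
Query 2: L[2] = O
Query 3: L[3] = G
Query 4: F[3] = O

Answer: R O G O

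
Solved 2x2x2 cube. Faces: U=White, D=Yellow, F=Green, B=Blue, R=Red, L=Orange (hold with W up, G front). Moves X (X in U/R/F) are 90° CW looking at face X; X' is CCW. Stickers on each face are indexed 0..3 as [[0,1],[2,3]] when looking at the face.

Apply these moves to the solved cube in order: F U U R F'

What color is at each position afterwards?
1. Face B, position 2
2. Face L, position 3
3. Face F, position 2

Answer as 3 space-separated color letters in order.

After move 1 (F): F=GGGG U=WWOO R=WRWR D=RRYY L=OYOY
After move 2 (U): U=OWOW F=WRGG R=BBWR B=OYBB L=GGOY
After move 3 (U): U=OOWW F=BBGG R=OYWR B=GGBB L=WROY
After move 4 (R): R=WORY U=OBWG F=BRGY D=RBYG B=WGOB
After move 5 (F'): F=RYBG U=OBWR R=BORY D=RYYG L=WGOW
Query 1: B[2] = O
Query 2: L[3] = W
Query 3: F[2] = B

Answer: O W B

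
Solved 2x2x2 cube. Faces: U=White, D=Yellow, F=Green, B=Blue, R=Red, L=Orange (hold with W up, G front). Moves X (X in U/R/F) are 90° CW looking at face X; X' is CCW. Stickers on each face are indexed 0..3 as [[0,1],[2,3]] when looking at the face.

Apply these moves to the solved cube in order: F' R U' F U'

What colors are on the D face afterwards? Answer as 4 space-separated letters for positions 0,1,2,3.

After move 1 (F'): F=GGGG U=WWRR R=YRYR D=OOYY L=OWOW
After move 2 (R): R=YYRR U=WGRG F=GOGY D=OBYB B=RBWB
After move 3 (U'): U=GGWR F=OWGY R=GORR B=YYWB L=RBOW
After move 4 (F): F=GOYW U=GGWB R=WORR D=RGYB L=ROOB
After move 5 (U'): U=GBGW F=ROYW R=GORR B=WOWB L=YYOB
Query: D face = RGYB

Answer: R G Y B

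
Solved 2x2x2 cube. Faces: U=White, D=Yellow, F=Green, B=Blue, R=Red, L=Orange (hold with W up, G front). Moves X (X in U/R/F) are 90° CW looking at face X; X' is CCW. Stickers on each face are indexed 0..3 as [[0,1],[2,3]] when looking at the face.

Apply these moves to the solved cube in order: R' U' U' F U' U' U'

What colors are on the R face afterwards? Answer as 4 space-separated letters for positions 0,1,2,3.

After move 1 (R'): R=RRRR U=WBWB F=GWGW D=YGYG B=YBYB
After move 2 (U'): U=BBWW F=OOGW R=GWRR B=RRYB L=YBOO
After move 3 (U'): U=BWBW F=YBGW R=OORR B=GWYB L=RROO
After move 4 (F): F=GYWB U=BWOR R=BOWR D=ROYG L=RYOG
After move 5 (U'): U=WRBO F=RYWB R=GYWR B=BOYB L=GWOG
After move 6 (U'): U=ROWB F=GWWB R=RYWR B=GYYB L=BOOG
After move 7 (U'): U=OBRW F=BOWB R=GWWR B=RYYB L=GYOG
Query: R face = GWWR

Answer: G W W R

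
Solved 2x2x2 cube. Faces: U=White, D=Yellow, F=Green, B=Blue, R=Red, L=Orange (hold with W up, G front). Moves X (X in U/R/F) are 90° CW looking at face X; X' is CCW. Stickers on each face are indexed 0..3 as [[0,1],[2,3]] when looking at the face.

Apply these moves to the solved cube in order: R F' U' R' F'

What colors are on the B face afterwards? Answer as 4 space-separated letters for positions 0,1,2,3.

Answer: B R O B

Derivation:
After move 1 (R): R=RRRR U=WGWG F=GYGY D=YBYB B=WBWB
After move 2 (F'): F=YYGG U=WGRR R=BRYR D=OOYB L=OGOW
After move 3 (U'): U=GRWR F=OGGG R=YYYR B=BRWB L=WBOW
After move 4 (R'): R=YRYY U=GWWB F=ORGR D=OGYG B=BROB
After move 5 (F'): F=RROG U=GWYY R=GROY D=BWYG L=WBOW
Query: B face = BROB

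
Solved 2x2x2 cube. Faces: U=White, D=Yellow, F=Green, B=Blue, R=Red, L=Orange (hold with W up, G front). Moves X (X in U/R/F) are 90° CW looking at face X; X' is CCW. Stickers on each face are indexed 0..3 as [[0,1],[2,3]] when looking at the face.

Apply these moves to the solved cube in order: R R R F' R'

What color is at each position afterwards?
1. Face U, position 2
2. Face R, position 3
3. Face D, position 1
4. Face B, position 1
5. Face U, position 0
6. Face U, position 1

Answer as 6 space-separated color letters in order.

After move 1 (R): R=RRRR U=WGWG F=GYGY D=YBYB B=WBWB
After move 2 (R): R=RRRR U=WYWY F=GBGB D=YWYW B=GBGB
After move 3 (R): R=RRRR U=WBWB F=GWGW D=YGYG B=YBYB
After move 4 (F'): F=WWGG U=WBRR R=GRYR D=OOYG L=OBOW
After move 5 (R'): R=RRGY U=WYRY F=WBGR D=OWYG B=GBOB
Query 1: U[2] = R
Query 2: R[3] = Y
Query 3: D[1] = W
Query 4: B[1] = B
Query 5: U[0] = W
Query 6: U[1] = Y

Answer: R Y W B W Y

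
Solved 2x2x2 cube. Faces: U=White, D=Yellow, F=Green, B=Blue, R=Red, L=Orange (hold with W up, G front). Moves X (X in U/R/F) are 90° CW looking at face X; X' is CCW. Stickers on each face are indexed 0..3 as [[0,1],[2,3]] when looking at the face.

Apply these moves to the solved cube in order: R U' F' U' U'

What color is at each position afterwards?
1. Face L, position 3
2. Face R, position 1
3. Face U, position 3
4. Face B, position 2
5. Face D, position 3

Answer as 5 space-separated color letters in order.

Answer: W W G W B

Derivation:
After move 1 (R): R=RRRR U=WGWG F=GYGY D=YBYB B=WBWB
After move 2 (U'): U=GGWW F=OOGY R=GYRR B=RRWB L=WBOO
After move 3 (F'): F=OYOG U=GGGR R=BYYR D=BOYB L=WWOW
After move 4 (U'): U=GRGG F=WWOG R=OYYR B=BYWB L=RROW
After move 5 (U'): U=RGGG F=RROG R=WWYR B=OYWB L=BYOW
Query 1: L[3] = W
Query 2: R[1] = W
Query 3: U[3] = G
Query 4: B[2] = W
Query 5: D[3] = B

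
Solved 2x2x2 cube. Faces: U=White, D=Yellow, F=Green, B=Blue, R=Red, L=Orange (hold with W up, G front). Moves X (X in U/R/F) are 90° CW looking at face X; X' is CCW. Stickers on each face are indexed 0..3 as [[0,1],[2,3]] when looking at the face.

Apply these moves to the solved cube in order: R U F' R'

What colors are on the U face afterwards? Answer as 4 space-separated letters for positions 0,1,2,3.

After move 1 (R): R=RRRR U=WGWG F=GYGY D=YBYB B=WBWB
After move 2 (U): U=WWGG F=RRGY R=WBRR B=OOWB L=GYOO
After move 3 (F'): F=RYRG U=WWWR R=BBYR D=YOYB L=GGOG
After move 4 (R'): R=BRBY U=WWWO F=RWRR D=YYYG B=BOOB
Query: U face = WWWO

Answer: W W W O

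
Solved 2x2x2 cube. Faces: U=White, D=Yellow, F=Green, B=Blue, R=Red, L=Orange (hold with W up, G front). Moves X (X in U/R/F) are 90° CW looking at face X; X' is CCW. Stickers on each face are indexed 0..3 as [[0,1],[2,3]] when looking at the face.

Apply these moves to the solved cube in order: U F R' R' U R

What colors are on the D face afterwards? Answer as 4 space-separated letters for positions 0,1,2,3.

Answer: R R Y G

Derivation:
After move 1 (U): U=WWWW F=RRGG R=BBRR B=OOBB L=GGOO
After move 2 (F): F=GRGR U=WWOG R=WBWR D=RBYY L=GYOY
After move 3 (R'): R=BRWW U=WBOO F=GWGG D=RRYR B=YOBB
After move 4 (R'): R=RWBW U=WBOY F=GBGO D=RWYG B=RORB
After move 5 (U): U=OWYB F=RWGO R=ROBW B=GYRB L=GBOY
After move 6 (R): R=BRWO U=OWYO F=RWGG D=RRYG B=BYWB
Query: D face = RRYG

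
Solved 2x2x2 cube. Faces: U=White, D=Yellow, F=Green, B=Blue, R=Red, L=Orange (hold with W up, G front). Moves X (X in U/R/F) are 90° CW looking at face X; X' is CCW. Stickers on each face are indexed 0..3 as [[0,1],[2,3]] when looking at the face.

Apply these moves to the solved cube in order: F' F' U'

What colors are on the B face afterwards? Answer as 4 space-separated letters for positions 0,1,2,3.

Answer: O R B B

Derivation:
After move 1 (F'): F=GGGG U=WWRR R=YRYR D=OOYY L=OWOW
After move 2 (F'): F=GGGG U=WWYY R=OROR D=WWYY L=OROR
After move 3 (U'): U=WYWY F=ORGG R=GGOR B=ORBB L=BBOR
Query: B face = ORBB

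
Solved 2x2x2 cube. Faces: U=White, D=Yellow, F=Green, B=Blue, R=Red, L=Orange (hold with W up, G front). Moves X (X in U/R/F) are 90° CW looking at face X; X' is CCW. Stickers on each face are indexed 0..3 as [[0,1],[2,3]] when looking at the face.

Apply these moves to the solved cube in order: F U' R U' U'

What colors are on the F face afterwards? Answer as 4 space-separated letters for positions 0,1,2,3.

After move 1 (F): F=GGGG U=WWOO R=WRWR D=RRYY L=OYOY
After move 2 (U'): U=WOWO F=OYGG R=GGWR B=WRBB L=BBOY
After move 3 (R): R=WGRG U=WYWG F=ORGY D=RBYW B=OROB
After move 4 (U'): U=YGWW F=BBGY R=ORRG B=WGOB L=OROY
After move 5 (U'): U=GWYW F=ORGY R=BBRG B=OROB L=WGOY
Query: F face = ORGY

Answer: O R G Y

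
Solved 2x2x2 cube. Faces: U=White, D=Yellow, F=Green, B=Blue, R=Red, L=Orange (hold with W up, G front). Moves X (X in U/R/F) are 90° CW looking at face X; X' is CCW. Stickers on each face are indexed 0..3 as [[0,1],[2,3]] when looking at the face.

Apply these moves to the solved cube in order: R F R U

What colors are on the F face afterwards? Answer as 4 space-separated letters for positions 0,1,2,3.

Answer: G W Y B

Derivation:
After move 1 (R): R=RRRR U=WGWG F=GYGY D=YBYB B=WBWB
After move 2 (F): F=GGYY U=WGOO R=WRGR D=RRYB L=OYOB
After move 3 (R): R=GWRR U=WGOY F=GRYB D=RWYW B=OBGB
After move 4 (U): U=OWYG F=GWYB R=OBRR B=OYGB L=GROB
Query: F face = GWYB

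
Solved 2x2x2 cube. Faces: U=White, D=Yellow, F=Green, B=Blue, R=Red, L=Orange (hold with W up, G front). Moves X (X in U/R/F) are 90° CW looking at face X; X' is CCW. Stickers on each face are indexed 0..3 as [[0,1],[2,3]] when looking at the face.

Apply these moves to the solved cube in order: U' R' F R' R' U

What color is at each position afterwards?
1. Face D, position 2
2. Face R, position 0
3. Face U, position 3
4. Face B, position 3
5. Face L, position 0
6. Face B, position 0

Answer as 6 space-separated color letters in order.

After move 1 (U'): U=WWWW F=OOGG R=GGRR B=RRBB L=BBOO
After move 2 (R'): R=GRGR U=WBWR F=OWGW D=YOYG B=YRYB
After move 3 (F): F=GOWW U=WBOB R=WRRR D=GGYG L=BYOO
After move 4 (R'): R=RRWR U=WYOY F=GBWB D=GOYW B=GRGB
After move 5 (R'): R=RRRW U=WGOG F=GYWY D=GBYB B=WROB
After move 6 (U): U=OWGG F=RRWY R=WRRW B=BYOB L=GYOO
Query 1: D[2] = Y
Query 2: R[0] = W
Query 3: U[3] = G
Query 4: B[3] = B
Query 5: L[0] = G
Query 6: B[0] = B

Answer: Y W G B G B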